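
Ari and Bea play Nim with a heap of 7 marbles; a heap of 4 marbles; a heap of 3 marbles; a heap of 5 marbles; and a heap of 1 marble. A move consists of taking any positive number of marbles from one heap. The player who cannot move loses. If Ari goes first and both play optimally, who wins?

Nim-sum: 7 ⊕ 4 ⊕ 3 ⊕ 5 ⊕ 1 = 4.
The nim-sum is 4 ≠ 0, so this is an N-position: the player to move can win; Ari has a winning move.

Ari wins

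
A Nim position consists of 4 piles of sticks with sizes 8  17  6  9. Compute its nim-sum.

In binary:
  01000  (8)
  10001  (17)
  00110  (6)
  01001  (9)
  -----
  10110  (22)

22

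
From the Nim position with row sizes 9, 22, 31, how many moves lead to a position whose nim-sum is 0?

0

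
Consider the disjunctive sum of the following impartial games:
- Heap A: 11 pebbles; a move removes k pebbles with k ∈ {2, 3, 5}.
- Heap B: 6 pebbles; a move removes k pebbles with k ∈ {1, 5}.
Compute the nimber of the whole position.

2

Grundy values for heap A (subtraction set {2, 3, 5}):
g(0) = mex{} = 0
g(1) = mex{} = 0
g(2) = mex{0} = 1
g(3) = mex{0} = 1
g(4) = mex{0,1} = 2
g(5) = mex{0,1} = 2
g(6) = mex{0,1,2} = 3
g(7) = mex{1,2} = 0
g(8) = mex{1,2,3} = 0
g(9) = mex{0,2,3} = 1
g(10) = mex{0,2} = 1
g(11) = mex{0,1,3} = 2
So g(11) = 2.
Grundy values for heap B (subtraction set {1, 5}):
k:     0  1  2  3  4  5  6
g(k):  0  1  0  1  0  1  0
So g(6) = 0.
By the Sprague-Grundy theorem, the Grundy value of a sum of independent games is the XOR of the component values.
Combined value = 2 ⊕ 0 = 2.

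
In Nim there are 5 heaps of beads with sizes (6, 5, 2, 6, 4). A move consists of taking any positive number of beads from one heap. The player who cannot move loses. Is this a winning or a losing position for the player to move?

Winning position

Compute the nim-sum pairwise:
6 ⊕ 5 = 3
3 ⊕ 2 = 1
1 ⊕ 6 = 7
7 ⊕ 4 = 3
The nim-sum is 3 ≠ 0, so this is an N-position: the player to move can win.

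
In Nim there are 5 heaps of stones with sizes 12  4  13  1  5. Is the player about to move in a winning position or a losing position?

Compute the nim-sum pairwise:
12 ^ 4 = 8
8 ^ 13 = 5
5 ^ 1 = 4
4 ^ 5 = 1
The nim-sum is 1 ≠ 0, so this is an N-position: the player to move can win.

Winning position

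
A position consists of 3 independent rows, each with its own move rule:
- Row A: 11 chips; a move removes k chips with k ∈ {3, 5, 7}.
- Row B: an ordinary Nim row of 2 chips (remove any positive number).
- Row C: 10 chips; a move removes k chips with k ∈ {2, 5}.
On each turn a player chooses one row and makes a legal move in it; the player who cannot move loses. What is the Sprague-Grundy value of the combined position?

Grundy values for row A (subtraction set {3, 5, 7}):
g(0) = mex{} = 0
g(1) = mex{} = 0
g(2) = mex{} = 0
g(3) = mex{0} = 1
g(4) = mex{0} = 1
g(5) = mex{0} = 1
g(6) = mex{0,1} = 2
g(7) = mex{0,1} = 2
g(8) = mex{0,1} = 2
g(9) = mex{0,1,2} = 3
g(10) = mex{1,2} = 0
g(11) = mex{1,2} = 0
So g(11) = 0.
Row B is a plain Nim row of size 2, so its Grundy value is 2.
Build the Grundy sequence for row C with g(k) = mex{g(k−s) : s ∈ {2, 5}, s ≤ k}:
k:     0  1  2  3  4  5  6  7  8  9 10
g(k):  0  0  1  1  0  2  1  0  0  1  1
So g(10) = 1.
The value of a disjunctive sum is the nim-sum of the parts.
Combined value = 0 XOR 2 XOR 1 = 3.

3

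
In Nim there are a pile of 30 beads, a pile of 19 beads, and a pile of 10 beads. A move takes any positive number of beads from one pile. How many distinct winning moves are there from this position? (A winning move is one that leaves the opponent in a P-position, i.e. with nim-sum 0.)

Nim-sum: 30 ^ 19 ^ 10 = 7.
The overall nim-sum is X = 7. A pile of size p has a winning move iff p XOR X < p (reduce it to p XOR X).
  30: 30 XOR 7 = 25 < 30 — winning move (to 25).
  19: 19 XOR 7 = 20 ≥ 19 — no move.
  10: 10 XOR 7 = 13 ≥ 10 — no move.
That gives 1 winning move.

1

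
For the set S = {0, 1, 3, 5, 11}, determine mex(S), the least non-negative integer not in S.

The values 0, 1 are all present; 2 is the first non-negative integer missing from the set.

2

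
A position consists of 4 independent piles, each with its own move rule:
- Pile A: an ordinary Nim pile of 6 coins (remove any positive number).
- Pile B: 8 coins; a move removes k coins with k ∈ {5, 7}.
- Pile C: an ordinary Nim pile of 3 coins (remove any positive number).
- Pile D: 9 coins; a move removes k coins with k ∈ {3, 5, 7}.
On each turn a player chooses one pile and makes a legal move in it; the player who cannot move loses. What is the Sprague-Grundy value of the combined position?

Pile A is a plain Nim pile of size 6, so its Grundy value is 6.
Build the Grundy sequence for pile B with g(k) = mex{g(k−s) : s ∈ {5, 7}, s ≤ k}:
k:     0  1  2  3  4  5  6  7  8
g(k):  0  0  0  0  0  1  1  1  1
So g(8) = 1.
Pile C is a plain Nim pile of size 3, so its Grundy value is 3.
Grundy values for pile D (subtraction set {3, 5, 7}):
g(0) = mex{} = 0
g(1) = mex{} = 0
g(2) = mex{} = 0
g(3) = mex{0} = 1
g(4) = mex{0} = 1
g(5) = mex{0} = 1
g(6) = mex{0,1} = 2
g(7) = mex{0,1} = 2
g(8) = mex{0,1} = 2
g(9) = mex{0,1,2} = 3
So g(9) = 3.
The value of a disjunctive sum is the nim-sum of the parts.
Combined value = 6 XOR 1 XOR 3 XOR 3 = 7.

7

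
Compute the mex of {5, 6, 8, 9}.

0

0 is not in the set, so the mex is 0.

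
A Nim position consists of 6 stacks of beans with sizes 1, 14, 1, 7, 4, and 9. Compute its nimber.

4

Compute the nim-sum pairwise:
1 ⊕ 14 = 15
15 ⊕ 1 = 14
14 ⊕ 7 = 9
9 ⊕ 4 = 13
13 ⊕ 9 = 4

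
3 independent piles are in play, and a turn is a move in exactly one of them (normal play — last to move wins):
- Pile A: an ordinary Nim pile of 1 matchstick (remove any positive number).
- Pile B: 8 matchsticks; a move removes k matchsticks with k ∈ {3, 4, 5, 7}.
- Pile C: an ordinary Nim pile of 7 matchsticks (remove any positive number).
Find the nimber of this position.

4

Pile A is a plain Nim pile of size 1, so its Grundy value is 1.
Grundy values for pile B (subtraction set {3, 4, 5, 7}):
k:     0  1  2  3  4  5  6  7  8
g(k):  0  0  0  1  1  1  2  2  2
So g(8) = 2.
Pile C is a plain Nim pile of size 7, so its Grundy value is 7.
By the Sprague-Grundy theorem, the Grundy value of a sum of independent games is the XOR of the component values.
Combined value = 1 XOR 2 XOR 7 = 4.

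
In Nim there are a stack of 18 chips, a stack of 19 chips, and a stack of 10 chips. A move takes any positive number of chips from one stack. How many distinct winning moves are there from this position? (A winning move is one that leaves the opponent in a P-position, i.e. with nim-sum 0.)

1

Compute the nim-sum pairwise:
18 ^ 19 = 1
1 ^ 10 = 11
The overall nim-sum is X = 11. A stack of size p has a winning move iff p XOR X < p (reduce it to p XOR X).
  18: 18 XOR 11 = 25 ≥ 18 — no move.
  19: 19 XOR 11 = 24 ≥ 19 — no move.
  10: 10 XOR 11 = 1 < 10 — winning move (to 1).
That gives 1 winning move.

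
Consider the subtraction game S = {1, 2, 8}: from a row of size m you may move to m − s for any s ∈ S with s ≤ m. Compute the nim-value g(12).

Build the Grundy sequence with g(k) = mex{g(k−s) : s ∈ {1, 2, 8}, s ≤ k}:
g(0) = mex{} = 0
g(1) = mex{0} = 1
g(2) = mex{0,1} = 2
g(3) = mex{1,2} = 0
g(4) = mex{0,2} = 1
g(5) = mex{0,1} = 2
g(6) = mex{1,2} = 0
g(7) = mex{0,2} = 1
g(8) = mex{0,1} = 2
g(9) = mex{1,2} = 0
g(10) = mex{0,2} = 1
g(11) = mex{0,1} = 2
g(12) = mex{1,2} = 0
So g(12) = 0.

0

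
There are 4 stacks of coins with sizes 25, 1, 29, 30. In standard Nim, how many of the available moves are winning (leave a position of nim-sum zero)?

3

Nim-sum: 25 ^ 1 ^ 29 ^ 30 = 27.
The overall nim-sum is X = 27. A stack of size p has a winning move iff p XOR X < p (reduce it to p XOR X).
  25: 25 XOR 27 = 2 < 25 — winning move (to 2).
  1: 1 XOR 27 = 26 ≥ 1 — no move.
  29: 29 XOR 27 = 6 < 29 — winning move (to 6).
  30: 30 XOR 27 = 5 < 30 — winning move (to 5).
That gives 3 winning moves.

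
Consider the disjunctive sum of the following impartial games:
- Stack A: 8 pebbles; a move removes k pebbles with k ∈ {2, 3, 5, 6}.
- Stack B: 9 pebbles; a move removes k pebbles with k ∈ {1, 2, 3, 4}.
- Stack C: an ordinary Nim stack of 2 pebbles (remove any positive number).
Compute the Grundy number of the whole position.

6

For stack A, compute g(0), g(1), … with moves {2, 3, 5, 6}:
g(0) = mex{} = 0
g(1) = mex{} = 0
g(2) = mex{0} = 1
g(3) = mex{0} = 1
g(4) = mex{0,1} = 2
g(5) = mex{0,1} = 2
g(6) = mex{0,1,2} = 3
g(7) = mex{0,1,2} = 3
g(8) = mex{1,2,3} = 0
So g(8) = 0.
For stack B, compute g(0), g(1), … with moves {1, 2, 3, 4}:
g(0) = mex{} = 0
g(1) = mex{0} = 1
g(2) = mex{0,1} = 2
g(3) = mex{0,1,2} = 3
g(4) = mex{0,1,2,3} = 4
g(5) = mex{1,2,3,4} = 0
g(6) = mex{0,2,3,4} = 1
g(7) = mex{0,1,3,4} = 2
g(8) = mex{0,1,2,4} = 3
g(9) = mex{0,1,2,3} = 4
So g(9) = 4.
Stack C is a plain Nim stack of size 2, so its Grundy value is 2.
By the Sprague-Grundy theorem, the Grundy value of a sum of independent games is the XOR of the component values.
Combined value = 0 ⊕ 4 ⊕ 2 = 6.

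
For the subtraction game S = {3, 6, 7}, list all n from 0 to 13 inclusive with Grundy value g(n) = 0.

0, 1, 2, 10, 11, 12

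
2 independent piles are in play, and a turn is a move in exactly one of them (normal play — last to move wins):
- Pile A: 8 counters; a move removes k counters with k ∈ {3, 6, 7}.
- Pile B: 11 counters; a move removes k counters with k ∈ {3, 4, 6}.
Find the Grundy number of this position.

2

Build the Grundy sequence for pile A with g(k) = mex{g(k−s) : s ∈ {3, 6, 7}, s ≤ k}:
g(0) = mex{} = 0
g(1) = mex{} = 0
g(2) = mex{} = 0
g(3) = mex{0} = 1
g(4) = mex{0} = 1
g(5) = mex{0} = 1
g(6) = mex{0,1} = 2
g(7) = mex{0,1} = 2
g(8) = mex{0,1} = 2
So g(8) = 2.
For pile B, compute g(0), g(1), … with moves {3, 4, 6}:
k:     0  1  2  3  4  5  6  7  8  9 10 11
g(k):  0  0  0  1  1  1  2  2  2  0  0  0
So g(11) = 0.
By the Sprague-Grundy theorem, the Grundy value of a sum of independent games is the XOR of the component values.
Combined value = 2 ⊕ 0 = 2.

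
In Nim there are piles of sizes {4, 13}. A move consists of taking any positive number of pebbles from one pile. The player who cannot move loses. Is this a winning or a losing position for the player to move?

Winning position

Compute the nim-sum pairwise:
4 ^ 13 = 9
The nim-sum is 9 ≠ 0, so this is an N-position: the player to move can win.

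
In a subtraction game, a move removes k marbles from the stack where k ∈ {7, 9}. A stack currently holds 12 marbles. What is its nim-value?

1

Build the Grundy sequence with g(k) = mex{g(k−s) : s ∈ {7, 9}, s ≤ k}:
k:     0  1  2  3  4  5  6  7  8  9 10 11 12
g(k):  0  0  0  0  0  0  0  1  1  1  1  1  1
So g(12) = 1.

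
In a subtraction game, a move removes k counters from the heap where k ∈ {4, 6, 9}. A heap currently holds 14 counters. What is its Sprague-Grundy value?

Build the Grundy sequence with g(k) = mex{g(k−s) : s ∈ {4, 6, 9}, s ≤ k}:
k:     0  1  2  3  4  5  6  7  8  9 10 11 12 13 14
g(k):  0  0  0  0  1  1  1  1  2  2  2  2  3  0  0
So g(14) = 0.

0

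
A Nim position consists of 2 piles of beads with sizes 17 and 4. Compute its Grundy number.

21

Nim-sum: 17 XOR 4 = 21.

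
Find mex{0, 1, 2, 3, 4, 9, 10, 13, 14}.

5

The values 0, 1, 2, 3, 4 are all present; 5 is the first non-negative integer missing from the set.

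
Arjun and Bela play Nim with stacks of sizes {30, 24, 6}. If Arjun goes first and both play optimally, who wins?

Compute the nim-sum pairwise:
30 ^ 24 = 6
6 ^ 6 = 0
The nim-sum is 0, so this is a P-position: the player to move is in a losing position under optimal play; Arjun is about to move from it and so loses — Bela wins.

Bela wins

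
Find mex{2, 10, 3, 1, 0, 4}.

The values 0, 1, 2, 3, 4 are all present; 5 is the first non-negative integer missing from the set.

5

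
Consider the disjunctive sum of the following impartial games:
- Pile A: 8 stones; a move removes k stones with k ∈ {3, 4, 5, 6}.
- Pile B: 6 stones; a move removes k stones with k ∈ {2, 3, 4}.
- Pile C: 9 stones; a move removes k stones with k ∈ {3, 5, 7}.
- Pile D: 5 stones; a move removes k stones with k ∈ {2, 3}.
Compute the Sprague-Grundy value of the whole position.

1

Build the Grundy sequence for pile A with g(k) = mex{g(k−s) : s ∈ {3, 4, 5, 6}, s ≤ k}:
g(0) = mex{} = 0
g(1) = mex{} = 0
g(2) = mex{} = 0
g(3) = mex{0} = 1
g(4) = mex{0} = 1
g(5) = mex{0} = 1
g(6) = mex{0,1} = 2
g(7) = mex{0,1} = 2
g(8) = mex{0,1} = 2
So g(8) = 2.
Build the Grundy sequence for pile B with g(k) = mex{g(k−s) : s ∈ {2, 3, 4}, s ≤ k}:
g(0) = mex{} = 0
g(1) = mex{} = 0
g(2) = mex{0} = 1
g(3) = mex{0} = 1
g(4) = mex{0,1} = 2
g(5) = mex{0,1} = 2
g(6) = mex{1,2} = 0
So g(6) = 0.
Grundy values for pile C (subtraction set {3, 5, 7}):
g(0) = mex{} = 0
g(1) = mex{} = 0
g(2) = mex{} = 0
g(3) = mex{0} = 1
g(4) = mex{0} = 1
g(5) = mex{0} = 1
g(6) = mex{0,1} = 2
g(7) = mex{0,1} = 2
g(8) = mex{0,1} = 2
g(9) = mex{0,1,2} = 3
So g(9) = 3.
Grundy values for pile D (subtraction set {2, 3}):
g(0) = mex{} = 0
g(1) = mex{} = 0
g(2) = mex{0} = 1
g(3) = mex{0} = 1
g(4) = mex{0,1} = 2
g(5) = mex{1} = 0
So g(5) = 0.
The value of a disjunctive sum is the nim-sum of the parts.
Combined value = 2 XOR 0 XOR 3 XOR 0 = 1.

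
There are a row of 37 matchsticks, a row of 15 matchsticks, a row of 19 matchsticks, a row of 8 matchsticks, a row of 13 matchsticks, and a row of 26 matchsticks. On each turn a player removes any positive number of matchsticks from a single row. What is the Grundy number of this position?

38

Nim-sum: 37 ⊕ 15 ⊕ 19 ⊕ 8 ⊕ 13 ⊕ 26 = 38.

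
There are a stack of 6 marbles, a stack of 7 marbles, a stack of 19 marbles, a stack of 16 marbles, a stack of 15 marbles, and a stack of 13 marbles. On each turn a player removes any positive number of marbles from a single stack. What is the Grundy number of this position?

0

Nim-sum: 6 ^ 7 ^ 19 ^ 16 ^ 15 ^ 13 = 0.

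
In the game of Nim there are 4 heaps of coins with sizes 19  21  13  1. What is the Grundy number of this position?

10

Compute the nim-sum pairwise:
19 ^ 21 = 6
6 ^ 13 = 11
11 ^ 1 = 10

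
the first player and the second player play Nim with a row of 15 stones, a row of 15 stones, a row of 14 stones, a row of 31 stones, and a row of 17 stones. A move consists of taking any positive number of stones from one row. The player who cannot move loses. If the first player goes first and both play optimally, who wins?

the second player wins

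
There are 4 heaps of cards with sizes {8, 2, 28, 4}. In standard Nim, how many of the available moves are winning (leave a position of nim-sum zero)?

1

Compute the nim-sum pairwise:
8 ⊕ 2 = 10
10 ⊕ 28 = 22
22 ⊕ 4 = 18
The overall nim-sum is X = 18. A heap of size p has a winning move iff p XOR X < p (reduce it to p XOR X).
  8: 8 XOR 18 = 26 ≥ 8 — no move.
  2: 2 XOR 18 = 16 ≥ 2 — no move.
  28: 28 XOR 18 = 14 < 28 — winning move (to 14).
  4: 4 XOR 18 = 22 ≥ 4 — no move.
That gives 1 winning move.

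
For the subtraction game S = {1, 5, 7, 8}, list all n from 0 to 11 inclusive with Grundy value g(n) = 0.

0, 2, 4, 6

Compute g(0), g(1), … for moves {1, 5, 7, 8}:
k:     0  1  2  3  4  5  6  7  8  9 10 11
g(k):  0  1  0  1  0  1  0  1  2  3  2  3
The P-positions (g = 0) in 0..11 are 0, 2, 4, 6.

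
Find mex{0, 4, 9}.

0 is in the set but 1 is not, so the mex is 1.

1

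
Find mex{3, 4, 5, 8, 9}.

0

0 is not in the set, so the mex is 0.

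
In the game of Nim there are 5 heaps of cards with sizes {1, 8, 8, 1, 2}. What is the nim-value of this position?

2

Bitwise XOR of the heap sizes:
  0001  (1)
  1000  (8)
  1000  (8)
  0001  (1)
  0010  (2)
  ----
  0010  (2)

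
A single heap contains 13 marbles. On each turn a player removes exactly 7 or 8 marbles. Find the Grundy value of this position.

1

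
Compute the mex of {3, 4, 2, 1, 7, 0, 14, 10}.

The values 0, 1, 2, 3, 4 are all present; 5 is the first non-negative integer missing from the set.

5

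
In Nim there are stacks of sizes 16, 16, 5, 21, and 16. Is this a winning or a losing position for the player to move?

Nim-sum: 16 ⊕ 16 ⊕ 5 ⊕ 21 ⊕ 16 = 0.
The nim-sum is 0, so this is a P-position: the player to move is in a losing position under optimal play.

Losing position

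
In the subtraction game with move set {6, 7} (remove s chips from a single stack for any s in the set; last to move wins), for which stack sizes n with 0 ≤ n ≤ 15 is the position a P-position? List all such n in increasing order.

Grundy values for subtraction set {6, 7}:
k:     0  1  2  3  4  5  6  7  8  9 10 11 12 13 14 15
g(k):  0  0  0  0  0  0  1  1  1  1  1  1  2  0  0  0
The P-positions (g = 0) in 0..15 are 0, 1, 2, 3, 4, 5, 13, 14, 15.

0, 1, 2, 3, 4, 5, 13, 14, 15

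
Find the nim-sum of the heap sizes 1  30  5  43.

49

Nim-sum: 1 ⊕ 30 ⊕ 5 ⊕ 43 = 49.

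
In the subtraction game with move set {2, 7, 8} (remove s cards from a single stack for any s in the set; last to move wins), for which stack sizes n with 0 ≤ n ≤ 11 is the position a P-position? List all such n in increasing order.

Compute g(0), g(1), … for moves {2, 7, 8}:
g(0) = mex{} = 0
g(1) = mex{} = 0
g(2) = mex{0} = 1
g(3) = mex{0} = 1
g(4) = mex{1} = 0
g(5) = mex{1} = 0
g(6) = mex{0} = 1
g(7) = mex{0} = 1
g(8) = mex{0,1} = 2
g(9) = mex{0,1} = 2
g(10) = mex{1,2} = 0
g(11) = mex{0,1,2} = 3
The P-positions (g = 0) in 0..11 are 0, 1, 4, 5, 10.

0, 1, 4, 5, 10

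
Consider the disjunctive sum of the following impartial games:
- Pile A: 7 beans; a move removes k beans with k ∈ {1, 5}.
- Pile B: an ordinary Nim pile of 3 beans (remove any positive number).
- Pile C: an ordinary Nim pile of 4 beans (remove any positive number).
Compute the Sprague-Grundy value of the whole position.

6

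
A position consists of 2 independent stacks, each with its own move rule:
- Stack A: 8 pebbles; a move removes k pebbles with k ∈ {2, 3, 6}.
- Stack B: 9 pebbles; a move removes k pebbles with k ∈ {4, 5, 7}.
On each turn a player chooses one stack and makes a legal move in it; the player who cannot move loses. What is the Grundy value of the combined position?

Grundy values for stack A (subtraction set {2, 3, 6}):
k:     0  1  2  3  4  5  6  7  8
g(k):  0  0  1  1  2  0  3  1  2
So g(8) = 2.
Build the Grundy sequence for stack B with g(k) = mex{g(k−s) : s ∈ {4, 5, 7}, s ≤ k}:
k:     0  1  2  3  4  5  6  7  8  9
g(k):  0  0  0  0  1  1  1  1  2  2
So g(9) = 2.
By the Sprague-Grundy theorem, the Grundy value of a sum of independent games is the XOR of the component values.
Combined value = 2 XOR 2 = 0.

0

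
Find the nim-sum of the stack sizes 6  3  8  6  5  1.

15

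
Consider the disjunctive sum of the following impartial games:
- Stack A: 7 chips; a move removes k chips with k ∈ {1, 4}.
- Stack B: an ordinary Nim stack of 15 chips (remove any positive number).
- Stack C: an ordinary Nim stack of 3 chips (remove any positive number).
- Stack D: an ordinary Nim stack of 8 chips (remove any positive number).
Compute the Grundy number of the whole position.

4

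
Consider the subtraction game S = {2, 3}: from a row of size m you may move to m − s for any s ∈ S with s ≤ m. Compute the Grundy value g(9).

Compute g(0), g(1), … for moves {2, 3}:
k:     0  1  2  3  4  5  6  7  8  9
g(k):  0  0  1  1  2  0  0  1  1  2
So g(9) = 2.

2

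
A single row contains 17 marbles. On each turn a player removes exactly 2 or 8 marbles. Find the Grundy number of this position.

1

Build the Grundy sequence with g(k) = mex{g(k−s) : s ∈ {2, 8}, s ≤ k}:
k:     0  1  2  3  4  5  6  7  8  9 10 11 12 13 14 15 16 17
g(k):  0  0  1  1  0  0  1  1  2  2  0  0  1  1  0  0  1  1
So g(17) = 1.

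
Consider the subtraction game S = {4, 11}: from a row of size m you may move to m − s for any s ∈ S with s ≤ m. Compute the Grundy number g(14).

1

Grundy values for subtraction set {4, 11}:
g(0) = mex{} = 0
g(1) = mex{} = 0
g(2) = mex{} = 0
g(3) = mex{} = 0
g(4) = mex{0} = 1
g(5) = mex{0} = 1
g(6) = mex{0} = 1
g(7) = mex{0} = 1
g(8) = mex{1} = 0
g(9) = mex{1} = 0
g(10) = mex{1} = 0
g(11) = mex{0,1} = 2
g(12) = mex{0} = 1
g(13) = mex{0} = 1
g(14) = mex{0} = 1
So g(14) = 1.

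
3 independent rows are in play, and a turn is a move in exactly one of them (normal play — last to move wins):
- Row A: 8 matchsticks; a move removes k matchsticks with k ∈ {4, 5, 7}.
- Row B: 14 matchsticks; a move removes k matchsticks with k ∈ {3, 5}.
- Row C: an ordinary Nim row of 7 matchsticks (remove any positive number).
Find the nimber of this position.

Grundy values for row A (subtraction set {4, 5, 7}):
g(0) = mex{} = 0
g(1) = mex{} = 0
g(2) = mex{} = 0
g(3) = mex{} = 0
g(4) = mex{0} = 1
g(5) = mex{0} = 1
g(6) = mex{0} = 1
g(7) = mex{0} = 1
g(8) = mex{0,1} = 2
So g(8) = 2.
For row B, compute g(0), g(1), … with moves {3, 5}:
g(0) = mex{} = 0
g(1) = mex{} = 0
g(2) = mex{} = 0
g(3) = mex{0} = 1
g(4) = mex{0} = 1
g(5) = mex{0} = 1
g(6) = mex{0,1} = 2
g(7) = mex{0,1} = 2
g(8) = mex{1} = 0
g(9) = mex{1,2} = 0
g(10) = mex{1,2} = 0
g(11) = mex{0,2} = 1
g(12) = mex{0,2} = 1
g(13) = mex{0} = 1
g(14) = mex{0,1} = 2
So g(14) = 2.
Row C is a plain Nim row of size 7, so its Grundy value is 7.
The value of a disjunctive sum is the nim-sum of the parts.
Combined value = 2 XOR 2 XOR 7 = 7.

7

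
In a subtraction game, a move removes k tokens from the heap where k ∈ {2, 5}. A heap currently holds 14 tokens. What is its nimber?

0

Compute g(0), g(1), … for moves {2, 5}:
k:     0  1  2  3  4  5  6  7  8  9 10 11 12 13 14
g(k):  0  0  1  1  0  2  1  0  0  1  1  0  2  1  0
So g(14) = 0.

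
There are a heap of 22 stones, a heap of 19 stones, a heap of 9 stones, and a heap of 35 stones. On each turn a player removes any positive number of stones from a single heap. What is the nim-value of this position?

47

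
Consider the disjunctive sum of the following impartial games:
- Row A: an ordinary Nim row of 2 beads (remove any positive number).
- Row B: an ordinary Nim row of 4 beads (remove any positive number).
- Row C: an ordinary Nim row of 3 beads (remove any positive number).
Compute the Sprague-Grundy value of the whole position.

Row A is a plain Nim row of size 2, so its Grundy value is 2.
Row B is a plain Nim row of size 4, so its Grundy value is 4.
Row C is a plain Nim row of size 3, so its Grundy value is 3.
By the Sprague-Grundy theorem, the Grundy value of a sum of independent games is the XOR of the component values.
Combined value = 2 XOR 4 XOR 3 = 5.

5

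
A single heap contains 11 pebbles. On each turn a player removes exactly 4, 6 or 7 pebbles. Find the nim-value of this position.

0

Compute g(0), g(1), … for moves {4, 6, 7}:
g(0) = mex{} = 0
g(1) = mex{} = 0
g(2) = mex{} = 0
g(3) = mex{} = 0
g(4) = mex{0} = 1
g(5) = mex{0} = 1
g(6) = mex{0} = 1
g(7) = mex{0} = 1
g(8) = mex{0,1} = 2
g(9) = mex{0,1} = 2
g(10) = mex{0,1} = 2
g(11) = mex{1} = 0
So g(11) = 0.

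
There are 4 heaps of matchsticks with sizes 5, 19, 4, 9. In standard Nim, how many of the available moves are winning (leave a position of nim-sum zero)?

1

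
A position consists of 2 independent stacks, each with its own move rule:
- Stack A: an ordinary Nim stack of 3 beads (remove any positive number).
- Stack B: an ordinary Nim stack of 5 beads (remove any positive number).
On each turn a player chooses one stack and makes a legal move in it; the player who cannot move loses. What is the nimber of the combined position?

6

Stack A is a plain Nim stack of size 3, so its Grundy value is 3.
Stack B is a plain Nim stack of size 5, so its Grundy value is 5.
The value of a disjunctive sum is the nim-sum of the parts.
Combined value = 3 ⊕ 5 = 6.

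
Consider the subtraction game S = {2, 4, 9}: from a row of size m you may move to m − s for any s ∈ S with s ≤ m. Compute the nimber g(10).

Compute g(0), g(1), … for moves {2, 4, 9}:
k:     0  1  2  3  4  5  6  7  8  9 10
g(k):  0  0  1  1  2  2  0  0  1  1  2
So g(10) = 2.

2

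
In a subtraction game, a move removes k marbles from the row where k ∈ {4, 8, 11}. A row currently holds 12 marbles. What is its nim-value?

3

Grundy values for subtraction set {4, 8, 11}:
k:     0  1  2  3  4  5  6  7  8  9 10 11 12
g(k):  0  0  0  0  1  1  1  1  2  2  2  2  3
So g(12) = 3.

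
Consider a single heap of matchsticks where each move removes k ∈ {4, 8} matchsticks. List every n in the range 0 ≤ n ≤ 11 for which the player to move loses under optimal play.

Compute g(0), g(1), … for moves {4, 8}:
k:     0  1  2  3  4  5  6  7  8  9 10 11
g(k):  0  0  0  0  1  1  1  1  2  2  2  2
The P-positions (g = 0) in 0..11 are 0, 1, 2, 3.

0, 1, 2, 3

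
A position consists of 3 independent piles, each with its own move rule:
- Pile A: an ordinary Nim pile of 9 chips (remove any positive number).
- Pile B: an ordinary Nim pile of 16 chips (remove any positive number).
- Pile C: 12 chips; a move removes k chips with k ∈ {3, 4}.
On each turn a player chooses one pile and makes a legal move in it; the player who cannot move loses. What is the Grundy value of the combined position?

Pile A is a plain Nim pile of size 9, so its Grundy value is 9.
Pile B is a plain Nim pile of size 16, so its Grundy value is 16.
Build the Grundy sequence for pile C with g(k) = mex{g(k−s) : s ∈ {3, 4}, s ≤ k}:
k:     0  1  2  3  4  5  6  7  8  9 10 11 12
g(k):  0  0  0  1  1  1  2  0  0  0  1  1  1
So g(12) = 1.
By the Sprague-Grundy theorem, the Grundy value of a sum of independent games is the XOR of the component values.
Combined value = 9 XOR 16 XOR 1 = 24.

24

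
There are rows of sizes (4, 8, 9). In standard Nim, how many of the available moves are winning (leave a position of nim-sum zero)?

1

In binary:
  0100  (4)
  1000  (8)
  1001  (9)
  ----
  0101  (5)
The overall nim-sum is X = 5. A row of size p has a winning move iff p XOR X < p (reduce it to p XOR X).
  4: 4 XOR 5 = 1 < 4 — winning move (to 1).
  8: 8 XOR 5 = 13 ≥ 8 — no move.
  9: 9 XOR 5 = 12 ≥ 9 — no move.
That gives 1 winning move.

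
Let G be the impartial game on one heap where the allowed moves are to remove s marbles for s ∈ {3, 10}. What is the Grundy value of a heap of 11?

1

Compute g(0), g(1), … for moves {3, 10}:
k:     0  1  2  3  4  5  6  7  8  9 10 11
g(k):  0  0  0  1  1  1  0  0  0  1  1  1
So g(11) = 1.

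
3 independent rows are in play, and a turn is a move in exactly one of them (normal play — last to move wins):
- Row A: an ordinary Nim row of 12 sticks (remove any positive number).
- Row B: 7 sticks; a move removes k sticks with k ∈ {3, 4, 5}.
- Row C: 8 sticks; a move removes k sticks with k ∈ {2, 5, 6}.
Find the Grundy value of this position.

14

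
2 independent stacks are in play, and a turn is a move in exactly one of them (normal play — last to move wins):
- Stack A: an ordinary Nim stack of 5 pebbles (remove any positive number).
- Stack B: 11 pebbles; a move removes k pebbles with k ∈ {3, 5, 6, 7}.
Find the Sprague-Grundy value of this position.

5

Stack A is a plain Nim stack of size 5, so its Grundy value is 5.
Grundy values for stack B (subtraction set {3, 5, 6, 7}):
k:     0  1  2  3  4  5  6  7  8  9 10 11
g(k):  0  0  0  1  1  1  2  2  2  3  0  0
So g(11) = 0.
By the Sprague-Grundy theorem, the Grundy value of a sum of independent games is the XOR of the component values.
Combined value = 5 XOR 0 = 5.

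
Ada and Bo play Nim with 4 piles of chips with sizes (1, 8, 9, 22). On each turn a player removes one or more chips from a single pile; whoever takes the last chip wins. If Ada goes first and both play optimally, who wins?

Ada wins

Compute the nim-sum pairwise:
1 XOR 8 = 9
9 XOR 9 = 0
0 XOR 22 = 22
The nim-sum is 22 ≠ 0, so this is an N-position: the player to move can win; Ada has a winning move.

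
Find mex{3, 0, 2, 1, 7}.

4

The values 0, 1, 2, 3 are all present; 4 is the first non-negative integer missing from the set.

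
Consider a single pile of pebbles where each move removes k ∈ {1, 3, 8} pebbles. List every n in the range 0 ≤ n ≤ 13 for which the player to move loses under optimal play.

0, 2, 4, 6, 11, 13

Grundy values for subtraction set {1, 3, 8}:
g(0) = mex{} = 0
g(1) = mex{0} = 1
g(2) = mex{1} = 0
g(3) = mex{0} = 1
g(4) = mex{1} = 0
g(5) = mex{0} = 1
g(6) = mex{1} = 0
g(7) = mex{0} = 1
g(8) = mex{0,1} = 2
g(9) = mex{0,1,2} = 3
g(10) = mex{0,1,3} = 2
g(11) = mex{1,2} = 0
g(12) = mex{0,3} = 1
g(13) = mex{1,2} = 0
The P-positions (g = 0) in 0..13 are 0, 2, 4, 6, 11, 13.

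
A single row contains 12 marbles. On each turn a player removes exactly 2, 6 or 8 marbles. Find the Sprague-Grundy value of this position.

2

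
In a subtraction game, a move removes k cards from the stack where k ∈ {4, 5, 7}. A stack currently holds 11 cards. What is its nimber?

Build the Grundy sequence with g(k) = mex{g(k−s) : s ∈ {4, 5, 7}, s ≤ k}:
k:     0  1  2  3  4  5  6  7  8  9 10 11
g(k):  0  0  0  0  1  1  1  1  2  2  2  0
So g(11) = 0.

0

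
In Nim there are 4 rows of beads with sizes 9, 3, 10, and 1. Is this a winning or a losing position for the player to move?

Nim-sum: 9 ^ 3 ^ 10 ^ 1 = 1.
The nim-sum is 1 ≠ 0, so this is an N-position: the player to move can win.

Winning position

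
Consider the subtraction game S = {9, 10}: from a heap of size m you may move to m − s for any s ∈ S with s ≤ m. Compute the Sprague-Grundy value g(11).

1

Build the Grundy sequence with g(k) = mex{g(k−s) : s ∈ {9, 10}, s ≤ k}:
g(0) = mex{} = 0
g(1) = mex{} = 0
g(2) = mex{} = 0
g(3) = mex{} = 0
g(4) = mex{} = 0
g(5) = mex{} = 0
g(6) = mex{} = 0
g(7) = mex{} = 0
g(8) = mex{} = 0
g(9) = mex{0} = 1
g(10) = mex{0} = 1
g(11) = mex{0} = 1
So g(11) = 1.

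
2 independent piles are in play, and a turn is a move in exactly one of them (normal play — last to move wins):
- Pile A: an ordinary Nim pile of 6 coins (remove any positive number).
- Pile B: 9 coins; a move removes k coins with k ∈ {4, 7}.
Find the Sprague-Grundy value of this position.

Pile A is a plain Nim pile of size 6, so its Grundy value is 6.
Grundy values for pile B (subtraction set {4, 7}):
k:     0  1  2  3  4  5  6  7  8  9
g(k):  0  0  0  0  1  1  1  1  2  2
So g(9) = 2.
The value of a disjunctive sum is the nim-sum of the parts.
Combined value = 6 ⊕ 2 = 4.

4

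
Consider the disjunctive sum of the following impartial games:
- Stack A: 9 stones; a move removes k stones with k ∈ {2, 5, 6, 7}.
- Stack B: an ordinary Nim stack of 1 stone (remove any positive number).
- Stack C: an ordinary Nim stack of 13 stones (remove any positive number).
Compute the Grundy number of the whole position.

Build the Grundy sequence for stack A with g(k) = mex{g(k−s) : s ∈ {2, 5, 6, 7}, s ≤ k}:
g(0) = mex{} = 0
g(1) = mex{} = 0
g(2) = mex{0} = 1
g(3) = mex{0} = 1
g(4) = mex{1} = 0
g(5) = mex{0,1} = 2
g(6) = mex{0} = 1
g(7) = mex{0,1,2} = 3
g(8) = mex{0,1} = 2
g(9) = mex{0,1,3} = 2
So g(9) = 2.
Stack B is a plain Nim stack of size 1, so its Grundy value is 1.
Stack C is a plain Nim stack of size 13, so its Grundy value is 13.
The value of a disjunctive sum is the nim-sum of the parts.
Combined value = 2 ⊕ 1 ⊕ 13 = 14.

14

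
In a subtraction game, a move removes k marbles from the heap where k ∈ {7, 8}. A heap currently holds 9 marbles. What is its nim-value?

1

Build the Grundy sequence with g(k) = mex{g(k−s) : s ∈ {7, 8}, s ≤ k}:
k:     0  1  2  3  4  5  6  7  8  9
g(k):  0  0  0  0  0  0  0  1  1  1
So g(9) = 1.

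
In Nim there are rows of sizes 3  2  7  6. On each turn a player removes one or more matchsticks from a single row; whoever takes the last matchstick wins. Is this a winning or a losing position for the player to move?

Losing position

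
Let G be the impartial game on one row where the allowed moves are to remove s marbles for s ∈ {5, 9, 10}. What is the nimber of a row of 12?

2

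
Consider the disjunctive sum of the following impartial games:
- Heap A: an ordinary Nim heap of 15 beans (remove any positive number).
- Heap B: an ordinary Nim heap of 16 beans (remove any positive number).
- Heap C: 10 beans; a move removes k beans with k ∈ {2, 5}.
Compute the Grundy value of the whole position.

Heap A is a plain Nim heap of size 15, so its Grundy value is 15.
Heap B is a plain Nim heap of size 16, so its Grundy value is 16.
Build the Grundy sequence for heap C with g(k) = mex{g(k−s) : s ∈ {2, 5}, s ≤ k}:
g(0) = mex{} = 0
g(1) = mex{} = 0
g(2) = mex{0} = 1
g(3) = mex{0} = 1
g(4) = mex{1} = 0
g(5) = mex{0,1} = 2
g(6) = mex{0} = 1
g(7) = mex{1,2} = 0
g(8) = mex{1} = 0
g(9) = mex{0} = 1
g(10) = mex{0,2} = 1
So g(10) = 1.
The value of a disjunctive sum is the nim-sum of the parts.
Combined value = 15 XOR 16 XOR 1 = 30.

30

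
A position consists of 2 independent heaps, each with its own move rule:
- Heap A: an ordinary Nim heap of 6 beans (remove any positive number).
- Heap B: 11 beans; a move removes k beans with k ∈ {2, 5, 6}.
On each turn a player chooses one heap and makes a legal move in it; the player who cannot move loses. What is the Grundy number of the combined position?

6

Heap A is a plain Nim heap of size 6, so its Grundy value is 6.
Build the Grundy sequence for heap B with g(k) = mex{g(k−s) : s ∈ {2, 5, 6}, s ≤ k}:
g(0) = mex{} = 0
g(1) = mex{} = 0
g(2) = mex{0} = 1
g(3) = mex{0} = 1
g(4) = mex{1} = 0
g(5) = mex{0,1} = 2
g(6) = mex{0} = 1
g(7) = mex{0,1,2} = 3
g(8) = mex{1} = 0
g(9) = mex{0,1,3} = 2
g(10) = mex{0,2} = 1
g(11) = mex{1,2} = 0
So g(11) = 0.
The value of a disjunctive sum is the nim-sum of the parts.
Combined value = 6 ⊕ 0 = 6.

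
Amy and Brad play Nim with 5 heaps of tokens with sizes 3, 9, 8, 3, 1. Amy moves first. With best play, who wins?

Compute the nim-sum pairwise:
3 ^ 9 = 10
10 ^ 8 = 2
2 ^ 3 = 1
1 ^ 1 = 0
The nim-sum is 0, so this is a P-position: the player to move is in a losing position under optimal play; Amy is about to move from it and so loses — Brad wins.

Brad wins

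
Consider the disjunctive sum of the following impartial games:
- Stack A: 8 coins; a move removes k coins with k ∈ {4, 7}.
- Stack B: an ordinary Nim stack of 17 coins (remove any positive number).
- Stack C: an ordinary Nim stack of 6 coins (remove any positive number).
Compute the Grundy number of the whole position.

Build the Grundy sequence for stack A with g(k) = mex{g(k−s) : s ∈ {4, 7}, s ≤ k}:
g(0) = mex{} = 0
g(1) = mex{} = 0
g(2) = mex{} = 0
g(3) = mex{} = 0
g(4) = mex{0} = 1
g(5) = mex{0} = 1
g(6) = mex{0} = 1
g(7) = mex{0} = 1
g(8) = mex{0,1} = 2
So g(8) = 2.
Stack B is a plain Nim stack of size 17, so its Grundy value is 17.
Stack C is a plain Nim stack of size 6, so its Grundy value is 6.
By the Sprague-Grundy theorem, the Grundy value of a sum of independent games is the XOR of the component values.
Combined value = 2 ⊕ 17 ⊕ 6 = 21.

21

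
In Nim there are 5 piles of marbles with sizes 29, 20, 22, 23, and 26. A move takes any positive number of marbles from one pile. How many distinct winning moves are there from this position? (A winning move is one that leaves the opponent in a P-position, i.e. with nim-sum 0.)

Nim-sum: 29 ^ 20 ^ 22 ^ 23 ^ 26 = 18.
The overall nim-sum is X = 18. A pile of size p has a winning move iff p XOR X < p (reduce it to p XOR X).
  29: 29 XOR 18 = 15 < 29 — winning move (to 15).
  20: 20 XOR 18 = 6 < 20 — winning move (to 6).
  22: 22 XOR 18 = 4 < 22 — winning move (to 4).
  23: 23 XOR 18 = 5 < 23 — winning move (to 5).
  26: 26 XOR 18 = 8 < 26 — winning move (to 8).
That gives 5 winning moves.

5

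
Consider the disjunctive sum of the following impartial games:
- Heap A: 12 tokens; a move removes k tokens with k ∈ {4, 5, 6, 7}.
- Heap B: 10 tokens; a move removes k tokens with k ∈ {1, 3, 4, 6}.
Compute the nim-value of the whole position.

Build the Grundy sequence for heap A with g(k) = mex{g(k−s) : s ∈ {4, 5, 6, 7}, s ≤ k}:
k:     0  1  2  3  4  5  6  7  8  9 10 11 12
g(k):  0  0  0  0  1  1  1  1  2  2  2  0  0
So g(12) = 0.
For heap B, compute g(0), g(1), … with moves {1, 3, 4, 6}:
k:     0  1  2  3  4  5  6  7  8  9 10
g(k):  0  1  0  1  2  3  2  0  1  0  1
So g(10) = 1.
By the Sprague-Grundy theorem, the Grundy value of a sum of independent games is the XOR of the component values.
Combined value = 0 ⊕ 1 = 1.

1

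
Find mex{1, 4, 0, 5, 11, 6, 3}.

2

The values 0, 1 are all present; 2 is the first non-negative integer missing from the set.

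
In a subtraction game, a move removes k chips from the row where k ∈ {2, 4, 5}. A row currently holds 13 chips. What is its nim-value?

3

Grundy values for subtraction set {2, 4, 5}:
g(0) = mex{} = 0
g(1) = mex{} = 0
g(2) = mex{0} = 1
g(3) = mex{0} = 1
g(4) = mex{0,1} = 2
g(5) = mex{0,1} = 2
g(6) = mex{0,1,2} = 3
g(7) = mex{1,2} = 0
g(8) = mex{1,2,3} = 0
g(9) = mex{0,2} = 1
g(10) = mex{0,2,3} = 1
g(11) = mex{0,1,3} = 2
g(12) = mex{0,1} = 2
g(13) = mex{0,1,2} = 3
So g(13) = 3.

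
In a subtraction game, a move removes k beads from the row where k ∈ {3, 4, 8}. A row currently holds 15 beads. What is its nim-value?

Grundy values for subtraction set {3, 4, 8}:
k:     0  1  2  3  4  5  6  7  8  9 10 11 12 13 14 15
g(k):  0  0  0  1  1  1  2  0  2  3  1  3  0  0  0  1
So g(15) = 1.

1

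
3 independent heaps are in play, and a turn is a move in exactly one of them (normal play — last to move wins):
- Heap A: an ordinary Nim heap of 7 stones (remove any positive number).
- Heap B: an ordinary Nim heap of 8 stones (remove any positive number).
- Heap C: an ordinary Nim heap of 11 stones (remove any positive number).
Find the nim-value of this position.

4

Heap A is a plain Nim heap of size 7, so its Grundy value is 7.
Heap B is a plain Nim heap of size 8, so its Grundy value is 8.
Heap C is a plain Nim heap of size 11, so its Grundy value is 11.
The value of a disjunctive sum is the nim-sum of the parts.
Combined value = 7 ⊕ 8 ⊕ 11 = 4.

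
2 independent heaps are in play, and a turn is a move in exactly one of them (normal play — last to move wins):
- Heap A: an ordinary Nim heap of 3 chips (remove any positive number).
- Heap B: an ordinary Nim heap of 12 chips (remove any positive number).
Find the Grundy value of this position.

Heap A is a plain Nim heap of size 3, so its Grundy value is 3.
Heap B is a plain Nim heap of size 12, so its Grundy value is 12.
The value of a disjunctive sum is the nim-sum of the parts.
Combined value = 3 XOR 12 = 15.

15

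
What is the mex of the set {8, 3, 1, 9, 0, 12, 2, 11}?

4

The values 0, 1, 2, 3 are all present; 4 is the first non-negative integer missing from the set.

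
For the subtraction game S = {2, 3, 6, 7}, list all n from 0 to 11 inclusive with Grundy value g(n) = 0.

Build the Grundy sequence with g(k) = mex{g(k−s) : s ∈ {2, 3, 6, 7}, s ≤ k}:
k:     0  1  2  3  4  5  6  7  8  9 10 11
g(k):  0  0  1  1  2  0  3  1  2  0  0  1
The P-positions (g = 0) in 0..11 are 0, 1, 5, 9, 10.

0, 1, 5, 9, 10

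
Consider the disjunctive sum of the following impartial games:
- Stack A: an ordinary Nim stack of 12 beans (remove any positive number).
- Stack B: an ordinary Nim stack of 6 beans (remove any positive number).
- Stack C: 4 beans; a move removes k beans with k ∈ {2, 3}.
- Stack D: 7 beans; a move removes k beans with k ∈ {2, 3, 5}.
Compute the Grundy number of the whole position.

8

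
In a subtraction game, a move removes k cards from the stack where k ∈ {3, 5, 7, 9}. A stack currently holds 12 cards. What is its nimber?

0

Build the Grundy sequence with g(k) = mex{g(k−s) : s ∈ {3, 5, 7, 9}, s ≤ k}:
k:     0  1  2  3  4  5  6  7  8  9 10 11 12
g(k):  0  0  0  1  1  1  2  2  2  3  3  3  0
So g(12) = 0.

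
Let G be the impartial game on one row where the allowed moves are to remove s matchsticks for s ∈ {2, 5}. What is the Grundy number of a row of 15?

Compute g(0), g(1), … for moves {2, 5}:
k:     0  1  2  3  4  5  6  7  8  9 10 11 12 13 14 15
g(k):  0  0  1  1  0  2  1  0  0  1  1  0  2  1  0  0
So g(15) = 0.

0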